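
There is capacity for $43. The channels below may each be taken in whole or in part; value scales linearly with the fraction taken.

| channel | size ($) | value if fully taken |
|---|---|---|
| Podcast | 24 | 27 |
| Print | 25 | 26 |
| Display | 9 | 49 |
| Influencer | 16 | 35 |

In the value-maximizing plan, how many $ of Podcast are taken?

18

Best value per unit of size first: Display 49/9≈5.44, Influencer 35/16≈2.19, Podcast 27/24≈1.12, Print 26/25≈1.04.
All 9 $ of Display fit (value 49) ; 34 remain.
Take all of Influencer (16 $, value 35) ; 18 $ left.
Only 18 $ remain; take 18/24 of Podcast for value 27×18/24 = 20.25.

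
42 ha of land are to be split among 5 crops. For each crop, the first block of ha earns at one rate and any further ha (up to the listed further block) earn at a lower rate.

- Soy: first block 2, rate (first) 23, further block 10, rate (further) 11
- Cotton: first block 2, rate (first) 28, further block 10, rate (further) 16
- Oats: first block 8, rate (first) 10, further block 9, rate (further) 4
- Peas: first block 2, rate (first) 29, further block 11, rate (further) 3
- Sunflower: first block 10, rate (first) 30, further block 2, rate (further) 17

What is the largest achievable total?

804

Order all 10 blocks by rate: Sunflower/T1 30 > Peas/T1 29 > Cotton/T1 28 > Soy/T1 23 > Sunflower/T2 17 > Cotton/T2 16 > Soy/T2 11 > Oats/T1 10 > Oats/T2 4 > Peas/T2 3.
Fill Sunflower T1 block (10 at 30) → 32 left.
Fill Peas T1 block (2 at 29) → 30 left.
Cotton/T1 (28): +2 → 28 left.
Fill Soy T1 block (2 at 23) → 26 left.
Sunflower T2 at 17: fill all 2 → 24 left.
Fill Cotton T2 block (10 at 16) → 14 left.
Fill Soy T2 block (10 at 11) → 4 left.
Oats T1 at 10: only 4 left, fill 4.
Total = 30×10 + 29×2 + 28×2 + 23×2 + 17×2 + 16×10 + 11×10 + 10×4 = 804.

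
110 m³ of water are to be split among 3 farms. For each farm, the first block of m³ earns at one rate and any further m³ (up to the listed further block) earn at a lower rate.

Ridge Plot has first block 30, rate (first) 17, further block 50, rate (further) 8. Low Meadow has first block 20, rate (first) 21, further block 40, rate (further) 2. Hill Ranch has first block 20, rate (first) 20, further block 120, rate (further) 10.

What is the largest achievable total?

1730

Rank every tier by rate: Low Meadow/first 21 > Hill Ranch/first 20 > Ridge Plot/first 17 > Hill Ranch/second 10 > Ridge Plot/second 8 > Low Meadow/second 2.
Fill Low Meadow first block (20 at 21) → 90 left.
Hill Ranch first at 20: fill all 20 → 70 left.
Fill Ridge Plot first block (30 at 17) → 40 left.
40 remain; put them into Hill Ranch second at 10.
Total = 21×20 + 20×20 + 17×30 + 10×40 = 1730.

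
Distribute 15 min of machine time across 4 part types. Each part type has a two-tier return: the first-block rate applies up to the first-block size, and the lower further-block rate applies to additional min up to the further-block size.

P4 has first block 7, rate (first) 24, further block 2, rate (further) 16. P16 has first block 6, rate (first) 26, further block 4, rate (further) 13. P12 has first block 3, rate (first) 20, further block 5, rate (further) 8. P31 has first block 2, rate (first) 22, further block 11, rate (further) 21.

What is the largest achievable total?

368

Rank every tier by rate: P16/T1 26 > P4/T1 24 > P31/T1 22 > P31/T2 21 > P12/T1 20 > P4/T2 16 > P16/T2 13 > P12/T2 8.
Fill P16 T1 block (6 at 26) → 9 left.
P4 T1 at 24: fill all 7 → 2 left.
Fill P31 T1 block (2 at 22) → 0 left.
Total = 26×6 + 24×7 + 22×2 = 368.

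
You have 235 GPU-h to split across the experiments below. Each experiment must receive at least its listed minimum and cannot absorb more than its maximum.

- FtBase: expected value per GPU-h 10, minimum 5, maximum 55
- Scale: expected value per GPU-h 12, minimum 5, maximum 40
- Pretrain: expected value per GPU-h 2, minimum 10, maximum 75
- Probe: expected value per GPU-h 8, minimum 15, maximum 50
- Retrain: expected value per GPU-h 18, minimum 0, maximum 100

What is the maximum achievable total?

Meeting every minimum uses 5+5+10+15+0 = 35 GPU-h, leaving 200.
Order the experiments by expected value per GPU-h: Retrain 18 > Scale 12 > FtBase 10 > Probe 8 > Pretrain 2.
Retrain takes 100 more to reach its cap of 100 — 100 left.
Scale: +35 to 40 (cap) — 65 left.
FtBase takes 50 more to reach its cap of 55 — 15 left.
Probe: +15 (room for 35) → 30. Pool exhausted.
Total = 10×55 + 12×40 + 2×10 + 8×30 + 18×100 = 3090.

3090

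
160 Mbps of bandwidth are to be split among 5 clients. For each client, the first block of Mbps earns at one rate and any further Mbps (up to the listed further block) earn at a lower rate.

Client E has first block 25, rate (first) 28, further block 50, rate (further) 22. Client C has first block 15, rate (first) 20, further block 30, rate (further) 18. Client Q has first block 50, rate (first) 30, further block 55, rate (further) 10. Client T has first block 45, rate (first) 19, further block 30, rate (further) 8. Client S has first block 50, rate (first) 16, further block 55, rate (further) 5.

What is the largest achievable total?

Rank every tier by rate: Client Q/first 30 > Client E/first 28 > Client E/second 22 > Client C/first 20 > Client T/first 19 > Client C/second 18 > Client S/first 16 > Client Q/second 10 > Client T/second 8 > Client S/second 5.
Client Q first at 30: fill all 50 → 110 left.
Client E first at 28: fill all 25 → 85 left.
Fill Client E second block (50 at 22) → 35 left.
Client C/first (20): +15 → 20 left.
Client T/first: +20 of 45 at 19; pool empty.
Total = 30×50 + 28×25 + 22×50 + 20×15 + 19×20 = 3980.

3980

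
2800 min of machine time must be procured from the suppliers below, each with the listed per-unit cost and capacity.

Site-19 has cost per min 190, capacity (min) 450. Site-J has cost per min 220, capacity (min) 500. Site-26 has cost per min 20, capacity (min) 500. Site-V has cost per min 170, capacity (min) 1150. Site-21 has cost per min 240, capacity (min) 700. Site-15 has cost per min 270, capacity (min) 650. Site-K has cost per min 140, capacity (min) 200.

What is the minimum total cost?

429000

Use suppliers in increasing cost order.
Take 500 from Site-26 at 20 → need 2300 more.
Take 200 from Site-K at 140 → need 2100 more.
Site-V (170): use full 1150 → 950 min to go.
Site-19 (190): use full 450 → 500 min to go.
Site-J (220): use full 500 → 0 min to go.
Site-21, Site-15: unused.
Cost = 500×20 + 200×140 + 1150×170 + 450×190 + 500×220 = 429000.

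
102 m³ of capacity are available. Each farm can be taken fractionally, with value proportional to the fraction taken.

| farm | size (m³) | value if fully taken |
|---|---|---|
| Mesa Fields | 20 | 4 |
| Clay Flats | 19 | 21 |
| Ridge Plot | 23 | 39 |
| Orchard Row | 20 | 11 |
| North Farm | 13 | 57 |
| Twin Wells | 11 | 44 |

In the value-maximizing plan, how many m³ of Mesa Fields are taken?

Sort by value density: North Farm 57/13≈4.38, Twin Wells 44/11≈4, Ridge Plot 39/23≈1.7, Clay Flats 21/19≈1.11, Orchard Row 11/20≈0.55, Mesa Fields 4/20≈0.2.
Take all of North Farm (13 m³, value 57) — 89 m³ left.
Twin Wells: take in full, 11 m³ for value 44 — 78 left.
All 23 m³ of Ridge Plot fit (value 39) — 55 remain.
All 19 m³ of Clay Flats fit (value 21) — 36 remain.
All 20 m³ of Orchard Row fit (value 11) — 16 remain.
Only 16 m³ remain; take 16/20 of Mesa Fields for value 4×16/20 = 3.2.

16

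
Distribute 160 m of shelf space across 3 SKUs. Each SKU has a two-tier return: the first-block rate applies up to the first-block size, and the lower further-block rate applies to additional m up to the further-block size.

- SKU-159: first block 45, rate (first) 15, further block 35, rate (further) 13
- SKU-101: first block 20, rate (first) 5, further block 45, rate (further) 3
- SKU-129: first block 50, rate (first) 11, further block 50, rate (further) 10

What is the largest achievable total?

Treat each block as its own option and order by rate: SKU-159/tier1 15 > SKU-159/tier2 13 > SKU-129/tier1 11 > SKU-129/tier2 10 > SKU-101/tier1 5 > SKU-101/tier2 3.
SKU-159 tier1 at 15: fill all 45 → 115 left.
SKU-159 tier2 at 13: fill all 35 → 80 left.
Fill SKU-129 tier1 block (50 at 11) → 30 left.
SKU-129/tier2: +30 of 50 at 10; pool empty.
Total = 15×45 + 13×35 + 11×50 + 10×30 = 1980.

1980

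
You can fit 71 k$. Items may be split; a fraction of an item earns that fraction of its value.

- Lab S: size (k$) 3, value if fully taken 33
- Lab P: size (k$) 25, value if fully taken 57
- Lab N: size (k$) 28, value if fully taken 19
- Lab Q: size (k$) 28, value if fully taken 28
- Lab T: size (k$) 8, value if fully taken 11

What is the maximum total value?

133.75

Sort by value density: Lab S 33/3≈11, Lab P 57/25≈2.28, Lab T 11/8≈1.38, Lab Q 28/28≈1, Lab N 19/28≈0.679.
All 3 k$ of Lab S fit (value 33) → 68 remain.
Lab P: take in full, 25 k$ for value 57 → 43 left.
Lab T: take in full, 8 k$ for value 11 → 35 left.
All 28 k$ of Lab Q fit (value 28) → 7 remain.
Only 7 k$ remain; take 7/28 of Lab N for value 19×7/28 = 4.75.
Total value = 133.75.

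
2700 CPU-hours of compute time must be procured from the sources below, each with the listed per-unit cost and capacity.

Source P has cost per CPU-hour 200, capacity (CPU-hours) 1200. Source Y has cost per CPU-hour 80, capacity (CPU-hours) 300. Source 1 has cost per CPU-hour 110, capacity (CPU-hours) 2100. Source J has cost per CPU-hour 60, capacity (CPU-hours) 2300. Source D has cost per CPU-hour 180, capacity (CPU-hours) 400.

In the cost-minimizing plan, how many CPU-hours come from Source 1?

Cheapest first:
Take 2300 from Source J at 60 ; need 400 more.
Source Y at 80: take all 300 CPU-hours ; 100 still needed.
Take 100 from Source 1 at 110 to finish.
Source D, Source P: unused.

100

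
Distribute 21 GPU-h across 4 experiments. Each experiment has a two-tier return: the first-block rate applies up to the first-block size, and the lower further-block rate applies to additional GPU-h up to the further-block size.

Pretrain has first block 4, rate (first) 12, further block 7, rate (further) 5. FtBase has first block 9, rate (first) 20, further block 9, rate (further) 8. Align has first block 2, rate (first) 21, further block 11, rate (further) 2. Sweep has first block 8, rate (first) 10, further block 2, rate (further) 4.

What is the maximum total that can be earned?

Rank every tier by rate: Align/T1 21 > FtBase/T1 20 > Pretrain/T1 12 > Sweep/T1 10 > FtBase/T2 8 > Pretrain/T2 5 > Sweep/T2 4 > Align/T2 2.
Align/T1 (21): +2 → 19 left.
FtBase/T1 (20): +9 → 10 left.
Fill Pretrain T1 block (4 at 12) → 6 left.
Sweep/T1: +6 of 8 at 10; pool empty.
Total = 21×2 + 20×9 + 12×4 + 10×6 = 330.

330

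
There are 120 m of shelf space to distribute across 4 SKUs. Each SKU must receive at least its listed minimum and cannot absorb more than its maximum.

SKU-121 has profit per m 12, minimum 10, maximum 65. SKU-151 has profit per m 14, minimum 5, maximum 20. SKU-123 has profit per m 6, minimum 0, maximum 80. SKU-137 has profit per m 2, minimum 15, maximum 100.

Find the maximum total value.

1210

Meeting every minimum uses 10+5+0+15 = 30 m, leaving 90.
Highest profit per m first: SKU-151 14 > SKU-121 12 > SKU-123 6 > SKU-137 2.
SKU-151: +15 to 20 (cap) → 75 left.
Give SKU-121 55 more to hit its cap of 65 → 20 left.
Only 20 left; SKU-123 takes them to reach 20.
Total = 12×65 + 14×20 + 6×20 + 2×15 = 1210.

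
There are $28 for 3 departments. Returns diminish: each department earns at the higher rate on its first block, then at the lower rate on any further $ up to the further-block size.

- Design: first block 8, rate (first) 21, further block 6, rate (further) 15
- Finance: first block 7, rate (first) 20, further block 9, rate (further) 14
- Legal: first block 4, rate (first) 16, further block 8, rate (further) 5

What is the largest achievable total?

504

Treat each block as its own option and order by rate: Design/T1 21 > Finance/T1 20 > Legal/T1 16 > Design/T2 15 > Finance/T2 14 > Legal/T2 5.
Design/T1 (21): +8 → 20 left.
Fill Finance T1 block (7 at 20) → 13 left.
Legal/T1 (16): +4 → 9 left.
Design T2 at 15: fill all 6 → 3 left.
Finance T2 at 14: only 3 left, fill 3.
Total = 21×8 + 20×7 + 16×4 + 15×6 + 14×3 = 504.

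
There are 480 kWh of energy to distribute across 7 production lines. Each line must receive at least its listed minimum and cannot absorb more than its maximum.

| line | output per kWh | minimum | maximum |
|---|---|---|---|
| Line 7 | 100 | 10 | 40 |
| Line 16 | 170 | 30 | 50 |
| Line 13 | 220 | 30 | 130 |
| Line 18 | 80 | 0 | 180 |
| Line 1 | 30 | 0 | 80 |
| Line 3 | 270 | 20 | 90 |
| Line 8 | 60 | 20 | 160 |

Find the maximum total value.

78600

Meeting every minimum uses 10+30+30+0+0+20+20 = 110 kWh, leaving 370.
Order the production lines by output per kWh: Line 3 270 > Line 13 220 > Line 16 170 > Line 7 100 > Line 18 80 > Line 8 60 > Line 1 30.
Give Line 3 70 more to hit its cap of 90 ; 300 left.
Give Line 13 100 more to hit its cap of 130 ; 200 left.
Give Line 16 20 more to hit its cap of 50 ; 180 left.
Line 7 takes 30 more to reach its cap of 40 ; 150 left.
Line 18 has room for 180 more but only 150 remain, so it gets 150.
Total = 100×40 + 170×50 + 220×130 + 80×150 + 270×90 + 60×20 = 78600.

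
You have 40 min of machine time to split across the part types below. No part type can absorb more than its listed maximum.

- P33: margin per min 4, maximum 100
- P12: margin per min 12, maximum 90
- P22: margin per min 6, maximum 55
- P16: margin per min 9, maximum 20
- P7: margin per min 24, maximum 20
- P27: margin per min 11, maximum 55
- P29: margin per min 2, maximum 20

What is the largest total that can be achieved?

720

Order the part types by margin per min: P7 24 > P12 12 > P27 11 > P16 9 > P22 6 > P33 4 > P29 2.
Give P7 20 to hit its cap of 20 ; 20 left.
Only 20 left; P12 takes them to reach 20.
Total = 12×20 + 24×20 = 720.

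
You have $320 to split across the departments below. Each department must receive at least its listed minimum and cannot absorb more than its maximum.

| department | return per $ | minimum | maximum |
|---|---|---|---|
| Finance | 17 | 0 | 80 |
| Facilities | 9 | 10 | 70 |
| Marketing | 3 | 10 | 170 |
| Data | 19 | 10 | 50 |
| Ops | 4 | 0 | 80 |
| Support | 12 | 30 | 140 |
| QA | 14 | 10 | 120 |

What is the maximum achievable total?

4710

Meeting every minimum uses 0+10+10+10+0+30+10 = 70 $, leaving 250.
Order the departments by return per $: Data 19 > Finance 17 > QA 14 > Support 12 > Facilities 9 > Ops 4 > Marketing 3.
Give Data 40 more to hit its cap of 50 → 210 left.
Give Finance 80 more to hit its cap of 80 → 130 left.
QA: +110 to 120 (cap) → 20 left.
Support has room for 110 more but only 20 remain, so it gets 50.
Total = 17×80 + 9×10 + 3×10 + 19×50 + 12×50 + 14×120 = 4710.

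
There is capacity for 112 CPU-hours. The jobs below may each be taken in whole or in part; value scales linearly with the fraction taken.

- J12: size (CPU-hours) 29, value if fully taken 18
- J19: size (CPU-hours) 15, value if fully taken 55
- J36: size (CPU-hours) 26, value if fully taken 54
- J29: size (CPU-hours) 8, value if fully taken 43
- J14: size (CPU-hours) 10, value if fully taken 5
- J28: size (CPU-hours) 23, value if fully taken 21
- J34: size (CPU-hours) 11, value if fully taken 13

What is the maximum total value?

Sort by value density: J29 43/8≈5.38, J19 55/15≈3.67, J36 54/26≈2.08, J34 13/11≈1.18, J28 21/23≈0.913, J12 18/29≈0.621, J14 5/10≈0.5.
All 8 CPU-hours of J29 fit (value 43) — 104 remain.
Take all of J19 (15 CPU-hours, value 55) — 89 CPU-hours left.
J36: take in full, 26 CPU-hours for value 54 — 63 left.
J34: take in full, 11 CPU-hours for value 13 — 52 left.
J28: take in full, 23 CPU-hours for value 21 — 29 left.
Take all of J12 (29 CPU-hours, value 18) — 0 CPU-hours left.
Total value = 204.

204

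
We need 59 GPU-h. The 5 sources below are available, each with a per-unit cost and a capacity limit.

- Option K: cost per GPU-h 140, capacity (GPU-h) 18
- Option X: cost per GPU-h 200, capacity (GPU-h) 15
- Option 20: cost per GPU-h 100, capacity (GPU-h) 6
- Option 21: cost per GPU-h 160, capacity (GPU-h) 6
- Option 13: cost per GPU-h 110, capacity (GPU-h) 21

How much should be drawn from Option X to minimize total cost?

Use sources in increasing cost order.
Option 20 at 100: take all 6 GPU-h → 53 still needed.
Take 21 from Option 13 at 110 → need 32 more.
Take 18 from Option K at 140 → need 14 more.
Option 21 (160): use full 6 → 8 GPU-h to go.
Option X at 200: take 8 of its 15 → requirement met.

8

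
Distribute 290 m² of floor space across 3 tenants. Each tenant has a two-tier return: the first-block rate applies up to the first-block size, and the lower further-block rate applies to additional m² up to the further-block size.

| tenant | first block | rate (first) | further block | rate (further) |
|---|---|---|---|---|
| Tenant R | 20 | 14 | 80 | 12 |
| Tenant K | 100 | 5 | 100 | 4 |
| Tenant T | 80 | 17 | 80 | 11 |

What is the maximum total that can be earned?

3630

Order all 6 blocks by rate: Tenant T/first 17 > Tenant R/first 14 > Tenant R/second 12 > Tenant T/second 11 > Tenant K/first 5 > Tenant K/second 4.
Fill Tenant T first block (80 at 17) — 210 left.
Tenant R first at 14: fill all 20 — 190 left.
Fill Tenant R second block (80 at 12) — 110 left.
Tenant T second at 11: fill all 80 — 30 left.
Tenant K/first: +30 of 100 at 5; pool empty.
Total = 17×80 + 14×20 + 12×80 + 11×80 + 5×30 = 3630.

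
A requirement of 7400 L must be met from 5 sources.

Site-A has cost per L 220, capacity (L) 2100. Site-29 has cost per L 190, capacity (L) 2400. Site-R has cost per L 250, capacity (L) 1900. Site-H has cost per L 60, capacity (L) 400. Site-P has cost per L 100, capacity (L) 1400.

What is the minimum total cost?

Cheapest first:
Take 400 from Site-H at 60 — need 7000 more.
Site-P (100): use full 1400 — 5600 L to go.
Site-29 (190): use full 2400 — 3200 L to go.
Take 2100 from Site-A at 220 — need 1100 more.
Site-R (250): take the remaining 1100 — done.
Cost = 400×60 + 1400×100 + 2400×190 + 2100×220 + 1100×250 = 1357000.

1357000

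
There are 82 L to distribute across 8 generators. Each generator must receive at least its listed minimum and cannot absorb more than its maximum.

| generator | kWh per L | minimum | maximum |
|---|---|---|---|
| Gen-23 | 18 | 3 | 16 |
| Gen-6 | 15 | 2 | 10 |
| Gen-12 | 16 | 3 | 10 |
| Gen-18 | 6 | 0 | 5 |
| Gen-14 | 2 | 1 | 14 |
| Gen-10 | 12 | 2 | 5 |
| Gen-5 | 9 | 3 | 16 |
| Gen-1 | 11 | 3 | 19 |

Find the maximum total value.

Meeting every minimum uses 3+2+3+0+1+2+3+3 = 17 L, leaving 65.
Order the generators by kWh per L: Gen-23 18 > Gen-12 16 > Gen-6 15 > Gen-10 12 > Gen-1 11 > Gen-5 9 > Gen-18 6 > Gen-14 2.
Give Gen-23 13 more to hit its cap of 16 ; 52 left.
Give Gen-12 7 more to hit its cap of 10 ; 45 left.
Gen-6: +8 to 10 (cap) ; 37 left.
Give Gen-10 3 more to hit its cap of 5 ; 34 left.
Gen-1 takes 16 more to reach its cap of 19 ; 18 left.
Give Gen-5 13 more to hit its cap of 16 ; 5 left.
Give Gen-18 5 more to hit its cap of 5 ; 0 left.
Total = 18×16 + 15×10 + 16×10 + 6×5 + 2×1 + 12×5 + 9×16 + 11×19 = 1043.

1043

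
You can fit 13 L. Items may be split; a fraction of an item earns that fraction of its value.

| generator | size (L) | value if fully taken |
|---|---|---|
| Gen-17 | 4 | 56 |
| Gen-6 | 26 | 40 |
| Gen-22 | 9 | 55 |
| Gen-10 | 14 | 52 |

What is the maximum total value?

111

Best value per unit of size first: Gen-17 56/4≈14, Gen-22 55/9≈6.11, Gen-10 52/14≈3.71, Gen-6 40/26≈1.54.
Gen-17: take in full, 4 L for value 56 — 9 left.
Take all of Gen-22 (9 L, value 55) — 0 L left.
Total value = 111.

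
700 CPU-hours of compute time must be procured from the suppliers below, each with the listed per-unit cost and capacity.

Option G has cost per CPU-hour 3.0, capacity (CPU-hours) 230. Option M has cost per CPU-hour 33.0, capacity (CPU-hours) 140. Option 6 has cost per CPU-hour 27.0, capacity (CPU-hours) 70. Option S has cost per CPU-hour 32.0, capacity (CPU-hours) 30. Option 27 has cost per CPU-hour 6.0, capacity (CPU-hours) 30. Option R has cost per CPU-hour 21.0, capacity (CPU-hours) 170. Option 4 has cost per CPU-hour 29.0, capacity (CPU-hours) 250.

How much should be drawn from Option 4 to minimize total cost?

Use suppliers in increasing cost order.
Option G (3.0): use full 230 ; 470 CPU-hours to go.
Option 27 (6.0): use full 30 ; 440 CPU-hours to go.
Option R (21.0): use full 170 ; 270 CPU-hours to go.
Option 6 at 27.0: take all 70 CPU-hours ; 200 still needed.
Take 200 from Option 4 at 29.0 to finish.
Option S, Option M: unused.

200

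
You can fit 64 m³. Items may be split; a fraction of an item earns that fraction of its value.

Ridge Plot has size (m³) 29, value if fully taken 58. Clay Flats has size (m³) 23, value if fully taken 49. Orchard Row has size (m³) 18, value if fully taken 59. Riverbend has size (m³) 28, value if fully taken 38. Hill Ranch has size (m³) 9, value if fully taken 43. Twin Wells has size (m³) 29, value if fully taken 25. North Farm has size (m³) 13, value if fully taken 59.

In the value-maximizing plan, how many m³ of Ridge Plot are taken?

1

Sort by value density: Hill Ranch 43/9≈4.78, North Farm 59/13≈4.54, Orchard Row 59/18≈3.28, Clay Flats 49/23≈2.13, Ridge Plot 58/29≈2, Riverbend 38/28≈1.36, Twin Wells 25/29≈0.862.
Hill Ranch: take in full, 9 m³ for value 43 → 55 left.
Take all of North Farm (13 m³, value 59) → 42 m³ left.
Orchard Row: take in full, 18 m³ for value 59 → 24 left.
Clay Flats: take in full, 23 m³ for value 49 → 1 left.
Fill the last 1 m³ with part of Ridge Plot: 1/29 of it earns 2.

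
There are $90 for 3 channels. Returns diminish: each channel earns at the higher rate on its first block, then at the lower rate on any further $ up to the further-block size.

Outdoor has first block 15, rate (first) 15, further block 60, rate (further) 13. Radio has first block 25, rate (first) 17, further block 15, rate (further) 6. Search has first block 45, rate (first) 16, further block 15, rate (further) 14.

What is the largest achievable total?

1440

Treat each block as its own option and order by rate: Radio/tier1 17 > Search/tier1 16 > Outdoor/tier1 15 > Search/tier2 14 > Outdoor/tier2 13 > Radio/tier2 6.
Radio/tier1 (17): +25 — 65 left.
Search/tier1 (16): +45 — 20 left.
Fill Outdoor tier1 block (15 at 15) — 5 left.
5 remain; put them into Search tier2 at 14.
Total = 17×25 + 16×45 + 15×15 + 14×5 = 1440.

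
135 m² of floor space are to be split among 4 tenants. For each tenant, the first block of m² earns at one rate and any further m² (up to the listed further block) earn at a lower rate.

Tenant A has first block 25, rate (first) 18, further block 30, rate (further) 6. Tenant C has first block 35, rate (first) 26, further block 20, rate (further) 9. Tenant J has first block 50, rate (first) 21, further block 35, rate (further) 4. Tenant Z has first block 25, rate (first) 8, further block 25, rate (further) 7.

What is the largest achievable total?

Order all 8 blocks by rate: Tenant C/tier1 26 > Tenant J/tier1 21 > Tenant A/tier1 18 > Tenant C/tier2 9 > Tenant Z/tier1 8 > Tenant Z/tier2 7 > Tenant A/tier2 6 > Tenant J/tier2 4.
Tenant C tier1 at 26: fill all 35 ; 100 left.
Tenant J tier1 at 21: fill all 50 ; 50 left.
Tenant A/tier1 (18): +25 ; 25 left.
Fill Tenant C tier2 block (20 at 9) ; 5 left.
5 remain; put them into Tenant Z tier1 at 8.
Total = 26×35 + 21×50 + 18×25 + 9×20 + 8×5 = 2630.

2630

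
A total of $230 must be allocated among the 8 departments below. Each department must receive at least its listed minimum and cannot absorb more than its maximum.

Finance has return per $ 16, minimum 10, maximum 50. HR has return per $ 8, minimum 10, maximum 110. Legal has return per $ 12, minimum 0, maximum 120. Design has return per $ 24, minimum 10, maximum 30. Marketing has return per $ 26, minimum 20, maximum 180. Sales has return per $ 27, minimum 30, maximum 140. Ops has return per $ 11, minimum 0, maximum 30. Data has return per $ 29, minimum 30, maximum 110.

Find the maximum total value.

Meeting every minimum uses 10+10+0+10+20+30+0+30 = 110 $, leaving 120.
Rank by return per $: Data 29 > Sales 27 > Marketing 26 > Design 24 > Finance 16 > Legal 12 > Ops 11 > HR 8.
Data: +80 to 110 (cap) → 40 left.
Sales has room for 110 more but only 40 remain, so it gets 70.
Total = 16×10 + 8×10 + 24×10 + 26×20 + 27×70 + 29×110 = 6080.

6080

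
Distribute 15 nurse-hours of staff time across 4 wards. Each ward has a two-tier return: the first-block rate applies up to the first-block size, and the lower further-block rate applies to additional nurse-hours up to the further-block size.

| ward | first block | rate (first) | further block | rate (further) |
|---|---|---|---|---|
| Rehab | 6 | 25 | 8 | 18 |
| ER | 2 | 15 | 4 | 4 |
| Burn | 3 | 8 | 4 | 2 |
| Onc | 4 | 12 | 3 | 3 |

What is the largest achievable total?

309

Order all 8 blocks by rate: Rehab/T1 25 > Rehab/T2 18 > ER/T1 15 > Onc/T1 12 > Burn/T1 8 > ER/T2 4 > Onc/T2 3 > Burn/T2 2.
Rehab T1 at 25: fill all 6 → 9 left.
Fill Rehab T2 block (8 at 18) → 1 left.
ER/T1: +1 of 2 at 15; pool empty.
Total = 25×6 + 18×8 + 15×1 = 309.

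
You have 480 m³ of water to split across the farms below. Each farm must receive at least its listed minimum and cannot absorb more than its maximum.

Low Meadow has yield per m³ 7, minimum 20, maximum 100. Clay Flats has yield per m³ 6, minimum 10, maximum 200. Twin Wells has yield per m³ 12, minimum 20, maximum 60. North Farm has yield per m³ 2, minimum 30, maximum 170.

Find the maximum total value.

Meeting every minimum uses 20+10+20+30 = 80 m³, leaving 400.
Order the farms by yield per m³: Twin Wells 12 > Low Meadow 7 > Clay Flats 6 > North Farm 2.
Give Twin Wells 40 more to hit its cap of 60 → 360 left.
Low Meadow takes 80 more to reach its cap of 100 → 280 left.
Give Clay Flats 190 more to hit its cap of 200 → 90 left.
North Farm: +90 (room for 140) → 120. Pool exhausted.
Total = 7×100 + 6×200 + 12×60 + 2×120 = 2860.

2860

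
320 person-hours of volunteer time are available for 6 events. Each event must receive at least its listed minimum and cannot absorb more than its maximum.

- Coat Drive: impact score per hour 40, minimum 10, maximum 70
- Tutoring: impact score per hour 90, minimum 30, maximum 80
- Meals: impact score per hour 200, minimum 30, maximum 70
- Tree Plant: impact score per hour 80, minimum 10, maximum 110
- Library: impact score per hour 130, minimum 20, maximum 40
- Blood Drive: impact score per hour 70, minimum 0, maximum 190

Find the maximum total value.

Meeting every minimum uses 10+30+30+10+20+0 = 100 person-hours, leaving 220.
Rank by impact score per hour: Meals 200 > Library 130 > Tutoring 90 > Tree Plant 80 > Blood Drive 70 > Coat Drive 40.
Meals: +40 to 70 (cap) — 180 left.
Give Library 20 more to hit its cap of 40 — 160 left.
Tutoring: +50 to 80 (cap) — 110 left.
Tree Plant takes 100 more to reach its cap of 110 — 10 left.
Only 10 left; Blood Drive takes them to reach 10.
Total = 40×10 + 90×80 + 200×70 + 80×110 + 130×40 + 70×10 = 36300.

36300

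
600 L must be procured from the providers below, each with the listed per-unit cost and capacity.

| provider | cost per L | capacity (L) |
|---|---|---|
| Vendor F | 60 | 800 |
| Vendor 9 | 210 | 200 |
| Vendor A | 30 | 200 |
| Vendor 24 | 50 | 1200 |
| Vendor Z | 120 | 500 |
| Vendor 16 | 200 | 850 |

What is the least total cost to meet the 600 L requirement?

26000

Use providers in increasing cost order.
Take 200 from Vendor A at 30 ; need 400 more.
Vendor 24 at 50: take 400 of its 1200 ; requirement met.
Vendor F, Vendor Z, Vendor 16, Vendor 9: unused.
Cost = 200×30 + 400×50 = 26000.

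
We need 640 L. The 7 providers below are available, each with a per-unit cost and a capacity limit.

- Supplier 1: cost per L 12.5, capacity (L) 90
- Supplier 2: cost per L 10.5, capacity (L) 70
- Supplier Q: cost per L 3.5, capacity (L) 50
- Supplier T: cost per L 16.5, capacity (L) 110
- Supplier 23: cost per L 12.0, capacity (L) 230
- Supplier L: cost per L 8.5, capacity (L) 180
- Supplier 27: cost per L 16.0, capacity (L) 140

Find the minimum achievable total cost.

Use providers in increasing cost order.
Supplier Q (3.5): use full 50 ; 590 L to go.
Supplier L (8.5): use full 180 ; 410 L to go.
Supplier 2 at 10.5: take all 70 L ; 340 still needed.
Supplier 23 at 12.0: take all 230 L ; 110 still needed.
Supplier 1 (12.5): use full 90 ; 20 L to go.
Take 20 from Supplier 27 at 16.0 to finish.
Supplier T: unused.
Cost = 50×3.5 + 180×8.5 + 70×10.5 + 230×12.0 + 90×12.5 + 20×16.0 = 6645.

6645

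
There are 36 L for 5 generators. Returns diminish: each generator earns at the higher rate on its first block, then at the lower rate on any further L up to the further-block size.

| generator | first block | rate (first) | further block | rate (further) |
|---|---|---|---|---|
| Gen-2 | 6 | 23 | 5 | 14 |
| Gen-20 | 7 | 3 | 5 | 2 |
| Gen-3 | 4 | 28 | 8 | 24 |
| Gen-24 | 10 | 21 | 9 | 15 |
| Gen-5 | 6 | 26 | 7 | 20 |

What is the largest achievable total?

Order all 10 blocks by rate: Gen-3/tier1 28 > Gen-5/tier1 26 > Gen-3/tier2 24 > Gen-2/tier1 23 > Gen-24/tier1 21 > Gen-5/tier2 20 > Gen-24/tier2 15 > Gen-2/tier2 14 > Gen-20/tier1 3 > Gen-20/tier2 2.
Fill Gen-3 tier1 block (4 at 28) ; 32 left.
Gen-5 tier1 at 26: fill all 6 ; 26 left.
Gen-3 tier2 at 24: fill all 8 ; 18 left.
Fill Gen-2 tier1 block (6 at 23) ; 12 left.
Fill Gen-24 tier1 block (10 at 21) ; 2 left.
Gen-5/tier2: +2 of 7 at 20; pool empty.
Total = 28×4 + 26×6 + 24×8 + 23×6 + 21×10 + 20×2 = 848.

848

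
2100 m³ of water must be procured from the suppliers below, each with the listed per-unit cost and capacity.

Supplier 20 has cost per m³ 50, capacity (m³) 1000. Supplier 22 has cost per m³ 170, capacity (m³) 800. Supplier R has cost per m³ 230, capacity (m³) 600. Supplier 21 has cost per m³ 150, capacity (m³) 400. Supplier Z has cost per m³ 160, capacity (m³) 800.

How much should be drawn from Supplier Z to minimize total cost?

Cheapest first:
Take 1000 from Supplier 20 at 50 ; need 1100 more.
Supplier 21 (150): use full 400 ; 700 m³ to go.
Supplier Z (160): take the remaining 700 ; done.
Supplier 22, Supplier R: unused.

700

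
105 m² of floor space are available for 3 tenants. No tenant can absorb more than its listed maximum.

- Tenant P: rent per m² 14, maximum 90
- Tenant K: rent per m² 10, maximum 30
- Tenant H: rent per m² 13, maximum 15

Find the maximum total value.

Rank by rent per m²: Tenant P 14 > Tenant H 13 > Tenant K 10.
Tenant P: +90 to 90 (cap) — 15 left.
Tenant H takes 15 to reach its cap of 15 — 0 left.
Total = 14×90 + 13×15 = 1455.

1455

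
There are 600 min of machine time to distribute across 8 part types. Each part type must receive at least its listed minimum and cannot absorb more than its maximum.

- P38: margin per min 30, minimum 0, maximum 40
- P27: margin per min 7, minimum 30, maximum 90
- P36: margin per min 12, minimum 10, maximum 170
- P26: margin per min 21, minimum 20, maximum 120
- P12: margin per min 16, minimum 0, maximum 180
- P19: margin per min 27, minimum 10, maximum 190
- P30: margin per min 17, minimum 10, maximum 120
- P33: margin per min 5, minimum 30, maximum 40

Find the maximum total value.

12330

Meeting every minimum uses 0+30+10+20+0+10+10+30 = 110 min, leaving 490.
Highest margin per min first: P38 30 > P19 27 > P26 21 > P30 17 > P12 16 > P36 12 > P27 7 > P33 5.
Give P38 40 more to hit its cap of 40 — 450 left.
Give P19 180 more to hit its cap of 190 — 270 left.
P26 takes 100 more to reach its cap of 120 — 170 left.
P30: +110 to 120 (cap) — 60 left.
P12: +60 (room for 180) → 60. Pool exhausted.
Total = 30×40 + 7×30 + 12×10 + 21×120 + 16×60 + 27×190 + 17×120 + 5×30 = 12330.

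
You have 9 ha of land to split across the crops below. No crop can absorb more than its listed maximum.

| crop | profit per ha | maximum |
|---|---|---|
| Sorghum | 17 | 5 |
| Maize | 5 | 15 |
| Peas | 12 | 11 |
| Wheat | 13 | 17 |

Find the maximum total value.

137

Order the crops by profit per ha: Sorghum 17 > Wheat 13 > Peas 12 > Maize 5.
Sorghum takes 5 to reach its cap of 5 → 4 left.
Wheat has room for 17 but only 4 remain, so it gets 4.
Total = 17×5 + 13×4 = 137.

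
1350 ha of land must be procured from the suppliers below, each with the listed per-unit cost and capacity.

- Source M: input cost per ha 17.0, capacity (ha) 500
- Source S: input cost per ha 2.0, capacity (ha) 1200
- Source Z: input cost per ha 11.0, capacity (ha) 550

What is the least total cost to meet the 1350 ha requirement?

4050

Fill from the cheapest supplier first.
Source S (2.0): use full 1200 ; 150 ha to go.
Take 150 from Source Z at 11.0 to finish.
Source M: unused.
Cost = 1200×2.0 + 150×11.0 = 4050.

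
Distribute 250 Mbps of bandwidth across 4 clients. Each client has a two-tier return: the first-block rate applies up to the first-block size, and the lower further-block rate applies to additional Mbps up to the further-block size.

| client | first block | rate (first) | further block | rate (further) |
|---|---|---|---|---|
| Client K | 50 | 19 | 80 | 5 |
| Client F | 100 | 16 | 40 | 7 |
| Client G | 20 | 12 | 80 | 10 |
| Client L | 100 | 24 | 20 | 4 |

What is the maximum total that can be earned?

Order all 8 blocks by rate: Client L/tier1 24 > Client K/tier1 19 > Client F/tier1 16 > Client G/tier1 12 > Client G/tier2 10 > Client F/tier2 7 > Client K/tier2 5 > Client L/tier2 4.
Client L/tier1 (24): +100 — 150 left.
Client K/tier1 (19): +50 — 100 left.
Client F/tier1 (16): +100 — 0 left.
Total = 24×100 + 19×50 + 16×100 = 4950.

4950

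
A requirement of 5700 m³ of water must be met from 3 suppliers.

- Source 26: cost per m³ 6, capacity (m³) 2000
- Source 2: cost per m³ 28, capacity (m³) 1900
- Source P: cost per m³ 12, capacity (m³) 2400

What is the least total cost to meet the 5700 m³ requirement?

Cheapest first:
Source 26 (6): use full 2000 → 3700 m³ to go.
Source P at 12: take all 2400 m³ → 1300 still needed.
Source 2 (28): take the remaining 1300 → done.
Cost = 2000×6 + 2400×12 + 1300×28 = 77200.

77200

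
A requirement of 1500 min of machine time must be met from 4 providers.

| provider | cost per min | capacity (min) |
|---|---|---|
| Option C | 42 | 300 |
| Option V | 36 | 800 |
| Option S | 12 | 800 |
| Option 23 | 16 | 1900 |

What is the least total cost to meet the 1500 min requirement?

20800

Fill from the cheapest provider first.
Option S at 12: take all 800 min — 700 still needed.
Option 23 at 16: take 700 of its 1900 — requirement met.
Option V, Option C: unused.
Cost = 800×12 + 700×16 = 20800.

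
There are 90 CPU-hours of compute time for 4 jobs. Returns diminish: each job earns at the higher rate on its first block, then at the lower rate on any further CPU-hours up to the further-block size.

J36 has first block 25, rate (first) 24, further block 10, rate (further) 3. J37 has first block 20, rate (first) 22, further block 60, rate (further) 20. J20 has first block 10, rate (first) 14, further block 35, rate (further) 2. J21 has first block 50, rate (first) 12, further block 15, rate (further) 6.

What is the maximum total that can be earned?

1940

Treat each block as its own option and order by rate: J36/first 24 > J37/first 22 > J37/second 20 > J20/first 14 > J21/first 12 > J21/second 6 > J36/second 3 > J20/second 2.
J36/first (24): +25 — 65 left.
Fill J37 first block (20 at 22) — 45 left.
J37 second at 20: only 45 left, fill 45.
Total = 24×25 + 22×20 + 20×45 = 1940.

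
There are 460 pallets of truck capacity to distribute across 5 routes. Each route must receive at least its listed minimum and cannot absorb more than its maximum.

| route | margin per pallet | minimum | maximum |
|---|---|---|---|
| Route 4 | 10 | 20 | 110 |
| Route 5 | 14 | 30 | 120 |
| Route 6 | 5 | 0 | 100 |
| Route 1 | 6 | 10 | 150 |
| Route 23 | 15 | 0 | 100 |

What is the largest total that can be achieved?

Meeting every minimum uses 20+30+0+10+0 = 60 pallets, leaving 400.
Highest margin per pallet first: Route 23 15 > Route 5 14 > Route 4 10 > Route 1 6 > Route 6 5.
Route 23: +100 to 100 (cap) ; 300 left.
Route 5 takes 90 more to reach its cap of 120 ; 210 left.
Route 4 takes 90 more to reach its cap of 110 ; 120 left.
Only 120 left; Route 1 takes them to reach 130.
Total = 10×110 + 14×120 + 6×130 + 15×100 = 5060.

5060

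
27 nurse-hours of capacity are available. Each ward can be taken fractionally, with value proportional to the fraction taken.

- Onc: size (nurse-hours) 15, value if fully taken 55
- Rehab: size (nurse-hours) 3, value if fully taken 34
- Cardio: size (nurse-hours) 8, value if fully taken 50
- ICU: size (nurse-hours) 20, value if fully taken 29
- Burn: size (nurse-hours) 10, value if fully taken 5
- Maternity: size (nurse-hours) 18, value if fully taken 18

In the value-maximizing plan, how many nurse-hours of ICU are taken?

1

Best value per unit of size first: Rehab 34/3≈11.3, Cardio 50/8≈6.25, Onc 55/15≈3.67, ICU 29/20≈1.45, Maternity 18/18≈1, Burn 5/10≈0.5.
Rehab: take in full, 3 nurse-hours for value 34 — 24 left.
All 8 nurse-hours of Cardio fit (value 50) — 16 remain.
All 15 nurse-hours of Onc fit (value 55) — 1 remain.
Fill the last 1 nurse-hours with part of ICU: 1/20 of it earns 1.45.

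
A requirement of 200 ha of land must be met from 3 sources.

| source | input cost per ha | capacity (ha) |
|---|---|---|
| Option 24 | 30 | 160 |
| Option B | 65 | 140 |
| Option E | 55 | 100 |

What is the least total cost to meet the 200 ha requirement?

7000

Fill from the cheapest source first.
Option 24 at 30: take all 160 ha → 40 still needed.
Option E at 55: take 40 of its 100 → requirement met.
Option B: unused.
Cost = 160×30 + 40×55 = 7000.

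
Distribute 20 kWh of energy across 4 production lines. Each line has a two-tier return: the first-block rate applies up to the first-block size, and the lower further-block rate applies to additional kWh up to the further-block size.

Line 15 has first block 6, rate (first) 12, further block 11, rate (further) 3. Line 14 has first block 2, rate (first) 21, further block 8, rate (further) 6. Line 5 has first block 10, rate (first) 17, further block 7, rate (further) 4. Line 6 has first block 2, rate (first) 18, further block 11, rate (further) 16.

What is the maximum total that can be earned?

344

Treat each block as its own option and order by rate: Line 14/T1 21 > Line 6/T1 18 > Line 5/T1 17 > Line 6/T2 16 > Line 15/T1 12 > Line 14/T2 6 > Line 5/T2 4 > Line 15/T2 3.
Fill Line 14 T1 block (2 at 21) — 18 left.
Fill Line 6 T1 block (2 at 18) — 16 left.
Line 5 T1 at 17: fill all 10 — 6 left.
6 remain; put them into Line 6 T2 at 16.
Total = 21×2 + 18×2 + 17×10 + 16×6 = 344.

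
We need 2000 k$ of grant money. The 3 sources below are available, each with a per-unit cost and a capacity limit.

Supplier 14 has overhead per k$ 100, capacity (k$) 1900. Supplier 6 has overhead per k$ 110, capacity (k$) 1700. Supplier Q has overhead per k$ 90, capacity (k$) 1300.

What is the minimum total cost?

187000

Cheapest first:
Supplier Q (90): use full 1300 → 700 k$ to go.
Take 700 from Supplier 14 at 100 to finish.
Supplier 6: unused.
Cost = 1300×90 + 700×100 = 187000.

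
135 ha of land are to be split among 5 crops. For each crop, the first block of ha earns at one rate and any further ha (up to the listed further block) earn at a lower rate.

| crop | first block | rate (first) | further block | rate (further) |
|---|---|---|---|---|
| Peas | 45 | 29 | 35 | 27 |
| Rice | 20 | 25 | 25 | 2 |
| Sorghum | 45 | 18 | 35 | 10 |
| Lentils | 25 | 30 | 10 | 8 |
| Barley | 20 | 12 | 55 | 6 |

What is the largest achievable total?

Order all 10 blocks by rate: Lentils/first 30 > Peas/first 29 > Peas/second 27 > Rice/first 25 > Sorghum/first 18 > Barley/first 12 > Sorghum/second 10 > Lentils/second 8 > Barley/second 6 > Rice/second 2.
Fill Lentils first block (25 at 30) → 110 left.
Peas/first (29): +45 → 65 left.
Peas/second (27): +35 → 30 left.
Fill Rice first block (20 at 25) → 10 left.
Sorghum first at 18: only 10 left, fill 10.
Total = 30×25 + 29×45 + 27×35 + 25×20 + 18×10 = 3680.

3680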